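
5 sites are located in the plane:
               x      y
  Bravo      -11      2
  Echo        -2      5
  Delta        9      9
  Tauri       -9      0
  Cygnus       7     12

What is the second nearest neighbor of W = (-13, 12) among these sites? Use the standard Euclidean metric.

Compare squared distances (the ordering matches that of the actual distances):
d²(W, Bravo) = (-13−(-11))² + (12−2)² = 4 + 100 = 104
d²(W, Echo) = (-13−(-2))² + (12−5)² = 121 + 49 = 170
d²(W, Delta) = (-13−9)² + (12−9)² = 484 + 9 = 493
d²(W, Tauri) = (-13−(-9))² + (12−0)² = 16 + 144 = 160
d²(W, Cygnus) = (-13−7)² + (12−12)² = 400 + 0 = 400
Sorted ascending: Bravo, Tauri, Echo, … — the second-nearest is Tauri.

Tauri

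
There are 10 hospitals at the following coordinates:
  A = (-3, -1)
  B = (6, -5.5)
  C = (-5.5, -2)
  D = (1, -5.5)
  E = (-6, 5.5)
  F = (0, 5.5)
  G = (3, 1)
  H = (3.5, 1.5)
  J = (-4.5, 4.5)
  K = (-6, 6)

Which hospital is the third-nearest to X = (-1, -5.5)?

C

Compare squared distances (the ordering matches that of the actual distances):
|XA|² = 4 + 20.25 = 24.25
|XB|² = 49 + 0 = 49
|XC|² = 20.25 + 12.25 = 32.5
|XD|² = 4 + 0 = 4
|XE|² = 25 + 121 = 146
|XF|² = 1 + 121 = 122
|XG|² = 16 + 42.25 = 58.25
|XH|² = 20.25 + 49 = 69.25
|XJ|² = 12.25 + 100 = 112.25
|XK|² = 25 + 132.25 = 157.25
Sorted ascending: D, A, C, B, … — the third-nearest is C.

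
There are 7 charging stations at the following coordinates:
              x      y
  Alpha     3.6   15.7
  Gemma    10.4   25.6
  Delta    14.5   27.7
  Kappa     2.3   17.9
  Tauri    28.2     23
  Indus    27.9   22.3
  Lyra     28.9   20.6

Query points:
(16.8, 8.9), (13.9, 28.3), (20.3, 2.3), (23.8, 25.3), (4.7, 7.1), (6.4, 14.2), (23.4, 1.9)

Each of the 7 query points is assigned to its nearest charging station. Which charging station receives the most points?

Alpha

(16.8, 8.9) — d² to each: Alpha:220.48, Gemma:319.85, Delta:358.73, Kappa:291.25, Tauri:328.77, Indus:302.77, Lyra:283.3 → nearest is Alpha
(13.9, 28.3) — d² to each: Alpha:264.85, Gemma:19.54, Delta:0.72, Kappa:242.72, Tauri:232.58, Indus:232, Lyra:284.29 → nearest is Delta
(20.3, 2.3) — d² to each: Alpha:458.45, Gemma:640.9, Delta:678.8, Kappa:567.36, Tauri:490.9, Indus:457.76, Lyra:408.85 → nearest is Lyra
(23.8, 25.3) — d² to each: Alpha:500.2, Gemma:179.65, Delta:92.25, Kappa:517.01, Tauri:24.65, Indus:25.81, Lyra:48.1 → nearest is Tauri
(4.7, 7.1) — d² to each: Alpha:75.17, Gemma:374.74, Delta:520.4, Kappa:122.4, Tauri:805.06, Indus:769.28, Lyra:767.89 → nearest is Alpha
(6.4, 14.2) — d² to each: Alpha:10.09, Gemma:145.96, Delta:247.86, Kappa:30.5, Tauri:552.68, Indus:527.86, Lyra:547.21 → nearest is Alpha
(23.4, 1.9) — d² to each: Alpha:582.48, Gemma:730.69, Delta:744.85, Kappa:701.21, Tauri:468.25, Indus:436.41, Lyra:379.94 → nearest is Lyra
Tally — Alpha:3, Delta:1, Tauri:1, Lyra:2. Alpha captures the most (3).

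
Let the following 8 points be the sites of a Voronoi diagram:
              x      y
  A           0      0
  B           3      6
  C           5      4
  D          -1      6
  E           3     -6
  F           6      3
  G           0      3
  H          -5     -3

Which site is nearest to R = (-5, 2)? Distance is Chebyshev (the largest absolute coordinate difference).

D

d(R,A) = max(5, 2) = 5
d(R,B) = max(8, 4) = 8
d(R,C) = max(10, 2) = 10
d(R,D) = max(4, 4) = 4
d(R,E) = max(8, 8) = 8
d(R,F) = max(11, 1) = 11
d(R,G) = max(5, 1) = 5
d(R,H) = max(0, 5) = 5
Minimum is at D.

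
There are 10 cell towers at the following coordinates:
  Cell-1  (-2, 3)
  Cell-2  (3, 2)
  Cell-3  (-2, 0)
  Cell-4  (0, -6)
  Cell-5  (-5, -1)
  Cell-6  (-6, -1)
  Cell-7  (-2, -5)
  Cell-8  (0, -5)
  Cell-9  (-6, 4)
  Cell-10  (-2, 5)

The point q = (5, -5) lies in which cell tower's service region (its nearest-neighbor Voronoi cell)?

Since √ is increasing, it suffices to compare squared distances:
d²(q, Cell-1) = 49 + 64 = 113
d²(q, Cell-2) = 4 + 49 = 53
d²(q, Cell-3) = 49 + 25 = 74
d²(q, Cell-4) = 25 + 1 = 26
d²(q, Cell-5) = 100 + 16 = 116
d²(q, Cell-6) = 121 + 16 = 137
d²(q, Cell-7) = 49 + 0 = 49
d²(q, Cell-8) = 25 + 0 = 25
d²(q, Cell-9) = 121 + 81 = 202
d²(q, Cell-10) = 49 + 100 = 149
Cell-8 is nearest.

Cell-8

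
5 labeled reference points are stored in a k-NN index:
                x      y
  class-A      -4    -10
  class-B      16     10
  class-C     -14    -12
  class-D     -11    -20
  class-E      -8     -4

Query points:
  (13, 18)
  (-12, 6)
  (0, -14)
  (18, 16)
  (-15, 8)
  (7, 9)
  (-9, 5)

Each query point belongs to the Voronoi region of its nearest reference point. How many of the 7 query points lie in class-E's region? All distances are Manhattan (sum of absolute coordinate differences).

3

(13, 18) — d to each: class-A:45, class-B:11, class-C:57, class-D:62, class-E:43 → nearest is class-B
(-12, 6) — d to each: class-A:24, class-B:32, class-C:20, class-D:27, class-E:14 → nearest is class-E
(0, -14) — d to each: class-A:8, class-B:40, class-C:16, class-D:17, class-E:18 → nearest is class-A
(18, 16) — d to each: class-A:48, class-B:8, class-C:60, class-D:65, class-E:46 → nearest is class-B
(-15, 8) — d to each: class-A:29, class-B:33, class-C:21, class-D:32, class-E:19 → nearest is class-E
(7, 9) — d to each: class-A:30, class-B:10, class-C:42, class-D:47, class-E:28 → nearest is class-B
(-9, 5) — d to each: class-A:20, class-B:30, class-C:22, class-D:27, class-E:10 → nearest is class-E
3 of the 7 points have class-E as nearest.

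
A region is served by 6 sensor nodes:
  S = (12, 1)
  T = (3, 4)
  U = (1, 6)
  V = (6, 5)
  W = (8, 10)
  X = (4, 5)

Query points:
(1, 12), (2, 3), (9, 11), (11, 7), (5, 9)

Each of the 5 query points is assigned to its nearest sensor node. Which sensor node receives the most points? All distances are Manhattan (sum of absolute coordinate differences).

W

(1, 12) — d to each: S:22, T:10, U:6, V:12, W:9, X:10 → nearest is U
(2, 3) — d to each: S:12, T:2, U:4, V:6, W:13, X:4 → nearest is T
(9, 11) — d to each: S:13, T:13, U:13, V:9, W:2, X:11 → nearest is W
(11, 7) — d to each: S:7, T:11, U:11, V:7, W:6, X:9 → nearest is W
(5, 9) — d to each: S:15, T:7, U:7, V:5, W:4, X:5 → nearest is W
Tally — T:1, U:1, W:3. W captures the most (3).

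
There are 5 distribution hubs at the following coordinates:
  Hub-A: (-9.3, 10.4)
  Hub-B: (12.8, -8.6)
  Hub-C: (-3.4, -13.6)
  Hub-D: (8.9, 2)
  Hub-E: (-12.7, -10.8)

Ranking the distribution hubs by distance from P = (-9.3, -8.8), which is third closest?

Hub-A

Compare squared distances (the ordering matches that of the actual distances):
d²(P, Hub-A) = 0 + 368.64 = 368.64
d²(P, Hub-B) = 488.41 + 0.04 = 488.45
d²(P, Hub-C) = 34.81 + 23.04 = 57.85
d²(P, Hub-D) = 331.24 + 116.64 = 447.88
d²(P, Hub-E) = 11.56 + 4 = 15.56
Sorted ascending: Hub-E, Hub-C, Hub-A, Hub-D, … — the third-nearest is Hub-A.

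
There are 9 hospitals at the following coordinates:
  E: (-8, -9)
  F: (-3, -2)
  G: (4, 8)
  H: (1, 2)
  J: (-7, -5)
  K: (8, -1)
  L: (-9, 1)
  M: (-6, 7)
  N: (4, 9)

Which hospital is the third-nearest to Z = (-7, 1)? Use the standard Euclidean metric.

J

Squared Euclidean distances:
|ZE|² = 1 + 100 = 101
|ZF|² = 16 + 9 = 25
|ZG|² = 121 + 49 = 170
|ZH|² = 64 + 1 = 65
|ZJ|² = 0 + 36 = 36
|ZK|² = 225 + 4 = 229
|ZL|² = 4 + 0 = 4
|ZM|² = 1 + 36 = 37
|ZN|² = 121 + 64 = 185
Sorted ascending: L, F, J, M, … — the third-nearest is J.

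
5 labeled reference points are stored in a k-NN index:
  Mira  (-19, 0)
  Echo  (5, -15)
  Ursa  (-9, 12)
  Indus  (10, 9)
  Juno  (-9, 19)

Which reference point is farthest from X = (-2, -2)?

Squared Euclidean distances:
d²(X, Mira) = (-2−(-19))² + (-2−0)² = 289 + 4 = 293
d²(X, Echo) = (-2−5)² + (-2−(-15))² = 49 + 169 = 218
d²(X, Ursa) = (-2−(-9))² + (-2−12)² = 49 + 196 = 245
d²(X, Indus) = (-2−10)² + (-2−9)² = 144 + 121 = 265
d²(X, Juno) = (-2−(-9))² + (-2−19)² = 49 + 441 = 490
The largest is to Juno.

Juno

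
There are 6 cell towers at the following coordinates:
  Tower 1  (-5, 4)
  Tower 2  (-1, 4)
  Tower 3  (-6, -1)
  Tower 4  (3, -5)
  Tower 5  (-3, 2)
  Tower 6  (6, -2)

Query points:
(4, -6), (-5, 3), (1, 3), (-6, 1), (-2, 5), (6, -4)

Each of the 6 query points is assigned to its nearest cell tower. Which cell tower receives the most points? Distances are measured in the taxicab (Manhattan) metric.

(4, -6) — d to each: Tower 1:19, Tower 2:15, Tower 3:15, Tower 4:2, Tower 5:15, Tower 6:6 → nearest is Tower 4
(-5, 3) — d to each: Tower 1:1, Tower 2:5, Tower 3:5, Tower 4:16, Tower 5:3, Tower 6:16 → nearest is Tower 1
(1, 3) — d to each: Tower 1:7, Tower 2:3, Tower 3:11, Tower 4:10, Tower 5:5, Tower 6:10 → nearest is Tower 2
(-6, 1) — d to each: Tower 1:4, Tower 2:8, Tower 3:2, Tower 4:15, Tower 5:4, Tower 6:15 → nearest is Tower 3
(-2, 5) — d to each: Tower 1:4, Tower 2:2, Tower 3:10, Tower 4:15, Tower 5:4, Tower 6:15 → nearest is Tower 2
(6, -4) — d to each: Tower 1:19, Tower 2:15, Tower 3:15, Tower 4:4, Tower 5:15, Tower 6:2 → nearest is Tower 6
Tally — Tower 1:1, Tower 2:2, Tower 3:1, Tower 4:1, Tower 6:1. Tower 2 captures the most (2).

Tower 2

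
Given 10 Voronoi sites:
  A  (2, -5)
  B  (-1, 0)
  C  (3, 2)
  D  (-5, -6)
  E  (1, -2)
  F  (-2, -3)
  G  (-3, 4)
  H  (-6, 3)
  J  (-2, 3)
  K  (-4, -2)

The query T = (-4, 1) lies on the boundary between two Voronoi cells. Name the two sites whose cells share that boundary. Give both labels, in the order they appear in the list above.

H and J

Squared distances from T to each site:
|TA|² = (-4−2)² + (1−(-5))² = 36 + 36 = 72
|TB|² = (-4−(-1))² + (1−0)² = 9 + 1 = 10
|TC|² = (-4−3)² + (1−2)² = 49 + 1 = 50
|TD|² = (-4−(-5))² + (1−(-6))² = 1 + 49 = 50
|TE|² = (-4−1)² + (1−(-2))² = 25 + 9 = 34
|TF|² = (-4−(-2))² + (1−(-3))² = 4 + 16 = 20
|TG|² = (-4−(-3))² + (1−4)² = 1 + 9 = 10
|TH|² = (-4−(-6))² + (1−3)² = 4 + 4 = 8
|TJ|² = (-4−(-2))² + (1−3)² = 4 + 4 = 8
|TK|² = (-4−(-4))² + (1−(-2))² = 0 + 9 = 9
T is equidistant from H and J (both at squared distance 8), and every other site is strictly farther — so T lies on the H–J Voronoi edge.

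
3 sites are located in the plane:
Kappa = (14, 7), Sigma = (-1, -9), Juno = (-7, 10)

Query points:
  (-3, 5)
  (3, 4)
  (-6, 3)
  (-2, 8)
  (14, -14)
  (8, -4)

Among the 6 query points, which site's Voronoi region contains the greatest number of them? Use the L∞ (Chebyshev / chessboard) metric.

(-3, 5) — d to each: Kappa:17, Sigma:14, Juno:5 → nearest is Juno
(3, 4) — d to each: Kappa:11, Sigma:13, Juno:10 → nearest is Juno
(-6, 3) — d to each: Kappa:20, Sigma:12, Juno:7 → nearest is Juno
(-2, 8) — d to each: Kappa:16, Sigma:17, Juno:5 → nearest is Juno
(14, -14) — d to each: Kappa:21, Sigma:15, Juno:24 → nearest is Sigma
(8, -4) — d to each: Kappa:11, Sigma:9, Juno:15 → nearest is Sigma
Tally — Sigma:2, Juno:4. Juno captures the most (4).

Juno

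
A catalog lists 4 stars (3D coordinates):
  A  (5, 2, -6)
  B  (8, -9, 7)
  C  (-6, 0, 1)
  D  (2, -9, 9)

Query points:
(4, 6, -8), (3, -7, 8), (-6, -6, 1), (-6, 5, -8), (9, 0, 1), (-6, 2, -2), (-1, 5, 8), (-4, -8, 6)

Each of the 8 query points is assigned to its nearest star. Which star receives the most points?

(4, 6, -8) — d² to each: A:21, B:466, C:217, D:518 → nearest is A
(3, -7, 8) — d² to each: A:281, B:30, C:179, D:6 → nearest is D
(-6, -6, 1) — d² to each: A:234, B:241, C:36, D:137 → nearest is C
(-6, 5, -8) — d² to each: A:134, B:617, C:106, D:549 → nearest is C
(9, 0, 1) — d² to each: A:69, B:118, C:225, D:194 → nearest is A
(-6, 2, -2) — d² to each: A:137, B:398, C:13, D:306 → nearest is C
(-1, 5, 8) — d² to each: A:241, B:278, C:99, D:206 → nearest is C
(-4, -8, 6) — d² to each: A:325, B:146, C:93, D:46 → nearest is D
Tally — A:2, C:4, D:2. C captures the most (4).

C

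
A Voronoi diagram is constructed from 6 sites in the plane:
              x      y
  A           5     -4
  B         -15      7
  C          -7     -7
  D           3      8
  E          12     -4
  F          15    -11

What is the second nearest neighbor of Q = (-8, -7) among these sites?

Squared Euclidean distances:
|QA|² = 169 + 9 = 178
|QB|² = 49 + 196 = 245
|QC|² = 1 + 0 = 1
|QD|² = 121 + 225 = 346
|QE|² = 400 + 9 = 409
|QF|² = 529 + 16 = 545
Sorted ascending: C, A, B, … — the second-nearest is A.

A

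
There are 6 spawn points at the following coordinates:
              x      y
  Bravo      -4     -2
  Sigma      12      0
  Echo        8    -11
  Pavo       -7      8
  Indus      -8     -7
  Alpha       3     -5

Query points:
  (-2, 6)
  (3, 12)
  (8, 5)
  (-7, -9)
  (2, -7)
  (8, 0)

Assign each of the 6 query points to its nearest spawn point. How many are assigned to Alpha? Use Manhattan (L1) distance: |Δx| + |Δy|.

(-2, 6) — d to each: Bravo:10, Sigma:20, Echo:27, Pavo:7, Indus:19, Alpha:16 → nearest is Pavo
(3, 12) — d to each: Bravo:21, Sigma:21, Echo:28, Pavo:14, Indus:30, Alpha:17 → nearest is Pavo
(8, 5) — d to each: Bravo:19, Sigma:9, Echo:16, Pavo:18, Indus:28, Alpha:15 → nearest is Sigma
(-7, -9) — d to each: Bravo:10, Sigma:28, Echo:17, Pavo:17, Indus:3, Alpha:14 → nearest is Indus
(2, -7) — d to each: Bravo:11, Sigma:17, Echo:10, Pavo:24, Indus:10, Alpha:3 → nearest is Alpha
(8, 0) — d to each: Bravo:14, Sigma:4, Echo:11, Pavo:23, Indus:23, Alpha:10 → nearest is Sigma
1 of the 6 points has Alpha as nearest.

1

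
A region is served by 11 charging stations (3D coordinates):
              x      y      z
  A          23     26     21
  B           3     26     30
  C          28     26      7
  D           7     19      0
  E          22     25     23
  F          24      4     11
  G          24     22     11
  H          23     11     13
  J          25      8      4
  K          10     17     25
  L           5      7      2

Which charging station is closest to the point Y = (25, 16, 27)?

Since √ is increasing, it suffices to compare squared distances:
|YA|² = 4 + 100 + 36 = 140
|YB|² = 484 + 100 + 9 = 593
|YC|² = 9 + 100 + 400 = 509
|YD|² = 324 + 9 + 729 = 1062
|YE|² = 9 + 81 + 16 = 106
|YF|² = 1 + 144 + 256 = 401
|YG|² = 1 + 36 + 256 = 293
|YH|² = 4 + 25 + 196 = 225
|YJ|² = 0 + 64 + 529 = 593
|YK|² = 225 + 1 + 4 = 230
|YL|² = 400 + 81 + 625 = 1106
E is nearest.

E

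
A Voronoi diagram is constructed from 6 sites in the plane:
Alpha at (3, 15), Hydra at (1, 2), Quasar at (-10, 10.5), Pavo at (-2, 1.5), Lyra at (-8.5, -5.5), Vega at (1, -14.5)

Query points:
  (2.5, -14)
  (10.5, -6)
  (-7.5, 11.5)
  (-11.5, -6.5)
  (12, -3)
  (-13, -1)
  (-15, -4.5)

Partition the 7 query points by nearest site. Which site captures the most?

Lyra

(2.5, -14) — d² to each: Alpha:841.25, Hydra:258.25, Quasar:756.5, Pavo:260.5, Lyra:193.25, Vega:2.5 → nearest is Vega
(10.5, -6) — d² to each: Alpha:497.25, Hydra:154.25, Quasar:692.5, Pavo:212.5, Lyra:361.25, Vega:162.5 → nearest is Hydra
(-7.5, 11.5) — d² to each: Alpha:122.5, Hydra:162.5, Quasar:7.25, Pavo:130.25, Lyra:290, Vega:748.25 → nearest is Quasar
(-11.5, -6.5) — d² to each: Alpha:672.5, Hydra:228.5, Quasar:291.25, Pavo:154.25, Lyra:10, Vega:220.25 → nearest is Lyra
(12, -3) — d² to each: Alpha:405, Hydra:146, Quasar:666.25, Pavo:216.25, Lyra:426.5, Vega:253.25 → nearest is Hydra
(-13, -1) — d² to each: Alpha:512, Hydra:205, Quasar:141.25, Pavo:127.25, Lyra:40.5, Vega:378.25 → nearest is Lyra
(-15, -4.5) — d² to each: Alpha:704.25, Hydra:298.25, Quasar:250, Pavo:205, Lyra:43.25, Vega:356 → nearest is Lyra
Tally — Hydra:2, Quasar:1, Lyra:3, Vega:1. Lyra captures the most (3).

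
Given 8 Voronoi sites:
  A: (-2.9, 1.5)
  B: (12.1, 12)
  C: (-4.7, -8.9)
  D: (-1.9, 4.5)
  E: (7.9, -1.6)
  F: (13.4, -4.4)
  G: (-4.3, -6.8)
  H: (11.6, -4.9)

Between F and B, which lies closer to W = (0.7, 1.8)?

Compare squared distances:
|WF|² = (0.7−13.4)² + (1.8−(-4.4))² = 161.29 + 38.44 = 199.73
|WB|² = (0.7−12.1)² + (1.8−12)² = 129.96 + 104.04 = 234
199.73 < 234, so F is closer.

F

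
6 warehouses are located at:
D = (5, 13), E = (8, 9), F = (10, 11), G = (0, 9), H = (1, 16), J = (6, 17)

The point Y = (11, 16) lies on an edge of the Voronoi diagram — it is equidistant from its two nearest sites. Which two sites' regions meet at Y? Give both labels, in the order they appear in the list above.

Squared distances from Y to each site:
|YD|² = (11−5)² + (16−13)² = 36 + 9 = 45
|YE|² = (11−8)² + (16−9)² = 9 + 49 = 58
|YF|² = (11−10)² + (16−11)² = 1 + 25 = 26
|YG|² = (11−0)² + (16−9)² = 121 + 49 = 170
|YH|² = (11−1)² + (16−16)² = 100 + 0 = 100
|YJ|² = (11−6)² + (16−17)² = 25 + 1 = 26
Y is equidistant from F and J (both at squared distance 26), and every other site is strictly farther — so Y lies on the F–J Voronoi edge.

F and J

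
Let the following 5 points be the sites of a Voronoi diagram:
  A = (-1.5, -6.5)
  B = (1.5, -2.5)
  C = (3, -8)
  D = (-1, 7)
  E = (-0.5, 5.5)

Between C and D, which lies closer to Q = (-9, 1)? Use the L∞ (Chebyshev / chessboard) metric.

d(Q,C) = max(12, 9) = 12
d(Q,D) = max(8, 6) = 8
12 > 8, so D is closer.

D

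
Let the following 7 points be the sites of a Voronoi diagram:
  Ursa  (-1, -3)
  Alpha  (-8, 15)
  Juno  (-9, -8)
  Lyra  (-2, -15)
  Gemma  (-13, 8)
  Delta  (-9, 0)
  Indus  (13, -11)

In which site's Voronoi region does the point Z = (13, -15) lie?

Compare squared distances (the ordering matches that of the actual distances):
d²(Z, Ursa) = (13−(-1))² + (-15−(-3))² = 196 + 144 = 340
d²(Z, Alpha) = (13−(-8))² + (-15−15)² = 441 + 900 = 1341
d²(Z, Juno) = (13−(-9))² + (-15−(-8))² = 484 + 49 = 533
d²(Z, Lyra) = (13−(-2))² + (-15−(-15))² = 225 + 0 = 225
d²(Z, Gemma) = (13−(-13))² + (-15−8)² = 676 + 529 = 1205
d²(Z, Delta) = (13−(-9))² + (-15−0)² = 484 + 225 = 709
d²(Z, Indus) = (13−13)² + (-15−(-11))² = 0 + 16 = 16
The smallest is to Indus, so Z lies in the Voronoi region of Indus.

Indus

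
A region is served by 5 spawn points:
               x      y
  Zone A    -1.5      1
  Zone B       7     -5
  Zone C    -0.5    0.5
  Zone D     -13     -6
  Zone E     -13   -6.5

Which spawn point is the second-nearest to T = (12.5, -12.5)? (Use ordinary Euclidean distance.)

Zone C

Since √ is increasing, it suffices to compare squared distances:
d²(T, Zone A) = (12.5−(-1.5))² + (-12.5−1)² = 196 + 182.25 = 378.25
d²(T, Zone B) = (12.5−7)² + (-12.5−(-5))² = 30.25 + 56.25 = 86.5
d²(T, Zone C) = (12.5−(-0.5))² + (-12.5−0.5)² = 169 + 169 = 338
d²(T, Zone D) = (12.5−(-13))² + (-12.5−(-6))² = 650.25 + 42.25 = 692.5
d²(T, Zone E) = (12.5−(-13))² + (-12.5−(-6.5))² = 650.25 + 36 = 686.25
Sorted ascending: Zone B, Zone C, Zone A, … — the second-nearest is Zone C.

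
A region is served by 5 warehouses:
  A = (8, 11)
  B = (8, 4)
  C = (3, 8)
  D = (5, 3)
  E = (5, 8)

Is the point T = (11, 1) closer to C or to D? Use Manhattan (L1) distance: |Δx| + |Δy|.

d(T,C) = |11−3| + |1−8| = 8 + 7 = 15
d(T,D) = |11−5| + |1−3| = 6 + 2 = 8
15 > 8, so D is closer.

D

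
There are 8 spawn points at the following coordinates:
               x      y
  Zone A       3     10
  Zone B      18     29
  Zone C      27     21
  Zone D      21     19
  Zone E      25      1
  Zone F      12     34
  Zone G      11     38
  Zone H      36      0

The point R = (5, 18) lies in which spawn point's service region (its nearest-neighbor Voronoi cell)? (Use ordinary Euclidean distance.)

Zone A

Compare squared distances (the ordering matches that of the actual distances):
d²(R, Zone A) = (5−3)² + (18−10)² = 4 + 64 = 68
d²(R, Zone B) = (5−18)² + (18−29)² = 169 + 121 = 290
d²(R, Zone C) = (5−27)² + (18−21)² = 484 + 9 = 493
d²(R, Zone D) = (5−21)² + (18−19)² = 256 + 1 = 257
d²(R, Zone E) = (5−25)² + (18−1)² = 400 + 289 = 689
d²(R, Zone F) = (5−12)² + (18−34)² = 49 + 256 = 305
d²(R, Zone G) = (5−11)² + (18−38)² = 36 + 400 = 436
d²(R, Zone H) = (5−36)² + (18−0)² = 961 + 324 = 1285
Zone A is nearest.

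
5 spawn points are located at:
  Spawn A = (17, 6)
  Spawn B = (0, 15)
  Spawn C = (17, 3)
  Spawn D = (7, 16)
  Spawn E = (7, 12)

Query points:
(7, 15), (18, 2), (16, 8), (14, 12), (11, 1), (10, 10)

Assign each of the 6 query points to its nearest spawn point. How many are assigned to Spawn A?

2

(7, 15) — d² to each: Spawn A:181, Spawn B:49, Spawn C:244, Spawn D:1, Spawn E:9 → nearest is Spawn D
(18, 2) — d² to each: Spawn A:17, Spawn B:493, Spawn C:2, Spawn D:317, Spawn E:221 → nearest is Spawn C
(16, 8) — d² to each: Spawn A:5, Spawn B:305, Spawn C:26, Spawn D:145, Spawn E:97 → nearest is Spawn A
(14, 12) — d² to each: Spawn A:45, Spawn B:205, Spawn C:90, Spawn D:65, Spawn E:49 → nearest is Spawn A
(11, 1) — d² to each: Spawn A:61, Spawn B:317, Spawn C:40, Spawn D:241, Spawn E:137 → nearest is Spawn C
(10, 10) — d² to each: Spawn A:65, Spawn B:125, Spawn C:98, Spawn D:45, Spawn E:13 → nearest is Spawn E
2 of the 6 points have Spawn A as nearest.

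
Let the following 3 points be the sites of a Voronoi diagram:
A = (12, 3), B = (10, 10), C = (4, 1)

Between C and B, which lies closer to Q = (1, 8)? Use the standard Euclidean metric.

Compare squared distances:
|QC|² = (1−4)² + (8−1)² = 9 + 49 = 58
|QB|² = (1−10)² + (8−10)² = 81 + 4 = 85
58 < 85, so C is closer.

C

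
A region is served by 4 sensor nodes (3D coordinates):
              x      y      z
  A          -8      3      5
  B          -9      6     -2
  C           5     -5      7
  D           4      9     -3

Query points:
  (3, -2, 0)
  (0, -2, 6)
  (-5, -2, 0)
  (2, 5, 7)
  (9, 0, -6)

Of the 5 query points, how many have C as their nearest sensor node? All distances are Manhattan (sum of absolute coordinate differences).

3

(3, -2, 0) — d to each: A:21, B:22, C:12, D:15 → nearest is C
(0, -2, 6) — d to each: A:14, B:25, C:9, D:24 → nearest is C
(-5, -2, 0) — d to each: A:13, B:14, C:20, D:23 → nearest is A
(2, 5, 7) — d to each: A:14, B:21, C:13, D:16 → nearest is C
(9, 0, -6) — d to each: A:31, B:28, C:22, D:17 → nearest is D
3 of the 5 points have C as nearest.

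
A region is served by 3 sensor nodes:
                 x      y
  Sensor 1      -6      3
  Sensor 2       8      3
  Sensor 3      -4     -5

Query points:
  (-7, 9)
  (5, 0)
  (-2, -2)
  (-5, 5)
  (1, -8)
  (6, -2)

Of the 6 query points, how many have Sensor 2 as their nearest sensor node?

(-7, 9) — d² to each: Sensor 1:37, Sensor 2:261, Sensor 3:205 → nearest is Sensor 1
(5, 0) — d² to each: Sensor 1:130, Sensor 2:18, Sensor 3:106 → nearest is Sensor 2
(-2, -2) — d² to each: Sensor 1:41, Sensor 2:125, Sensor 3:13 → nearest is Sensor 3
(-5, 5) — d² to each: Sensor 1:5, Sensor 2:173, Sensor 3:101 → nearest is Sensor 1
(1, -8) — d² to each: Sensor 1:170, Sensor 2:170, Sensor 3:34 → nearest is Sensor 3
(6, -2) — d² to each: Sensor 1:169, Sensor 2:29, Sensor 3:109 → nearest is Sensor 2
2 of the 6 points have Sensor 2 as nearest.

2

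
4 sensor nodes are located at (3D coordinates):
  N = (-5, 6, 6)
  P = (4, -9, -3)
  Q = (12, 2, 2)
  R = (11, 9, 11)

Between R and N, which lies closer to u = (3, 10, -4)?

N

Compare squared distances:
|uR|² = (3−11)² + (10−9)² + (-4−11)² = 64 + 1 + 225 = 290
|uN|² = (3−(-5))² + (10−6)² + (-4−6)² = 64 + 16 + 100 = 180
290 > 180, so N is closer.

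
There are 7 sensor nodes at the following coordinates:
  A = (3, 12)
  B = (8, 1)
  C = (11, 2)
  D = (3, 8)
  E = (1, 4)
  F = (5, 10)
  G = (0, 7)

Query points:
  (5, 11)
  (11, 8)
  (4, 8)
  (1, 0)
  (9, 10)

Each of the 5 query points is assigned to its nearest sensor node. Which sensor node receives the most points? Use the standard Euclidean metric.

(5, 11) — d² to each: A:5, B:109, C:117, D:13, E:65, F:1, G:41 → nearest is F
(11, 8) — d² to each: A:80, B:58, C:36, D:64, E:116, F:40, G:122 → nearest is C
(4, 8) — d² to each: A:17, B:65, C:85, D:1, E:25, F:5, G:17 → nearest is D
(1, 0) — d² to each: A:148, B:50, C:104, D:68, E:16, F:116, G:50 → nearest is E
(9, 10) — d² to each: A:40, B:82, C:68, D:40, E:100, F:16, G:90 → nearest is F
Tally — C:1, D:1, E:1, F:2. F captures the most (2).

F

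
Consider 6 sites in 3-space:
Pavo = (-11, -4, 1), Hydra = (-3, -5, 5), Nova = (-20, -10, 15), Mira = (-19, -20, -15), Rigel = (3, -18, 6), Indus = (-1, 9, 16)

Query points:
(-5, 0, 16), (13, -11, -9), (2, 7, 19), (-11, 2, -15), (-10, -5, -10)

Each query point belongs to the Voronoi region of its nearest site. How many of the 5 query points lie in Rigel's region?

1

(-5, 0, 16) — d² to each: Pavo:277, Hydra:150, Nova:326, Mira:1557, Rigel:488, Indus:97 → nearest is Indus
(13, -11, -9) — d² to each: Pavo:725, Hydra:488, Nova:1666, Mira:1141, Rigel:374, Indus:1221 → nearest is Rigel
(2, 7, 19) — d² to each: Pavo:614, Hydra:365, Nova:789, Mira:2326, Rigel:795, Indus:22 → nearest is Indus
(-11, 2, -15) — d² to each: Pavo:292, Hydra:513, Nova:1125, Mira:548, Rigel:1037, Indus:1110 → nearest is Pavo
(-10, -5, -10) — d² to each: Pavo:123, Hydra:274, Nova:750, Mira:331, Rigel:594, Indus:953 → nearest is Pavo
1 of the 5 points has Rigel as nearest.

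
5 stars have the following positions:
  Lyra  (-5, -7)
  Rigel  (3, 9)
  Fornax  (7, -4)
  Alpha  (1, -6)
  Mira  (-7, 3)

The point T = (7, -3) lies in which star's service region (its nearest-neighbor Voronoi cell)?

Fornax

Compare squared distances (the ordering matches that of the actual distances):
d²(T, Lyra) = (7−(-5))² + (-3−(-7))² = 144 + 16 = 160
d²(T, Rigel) = (7−3)² + (-3−9)² = 16 + 144 = 160
d²(T, Fornax) = (7−7)² + (-3−(-4))² = 0 + 1 = 1
d²(T, Alpha) = (7−1)² + (-3−(-6))² = 36 + 9 = 45
d²(T, Mira) = (7−(-7))² + (-3−3)² = 196 + 36 = 232
Fornax is nearest.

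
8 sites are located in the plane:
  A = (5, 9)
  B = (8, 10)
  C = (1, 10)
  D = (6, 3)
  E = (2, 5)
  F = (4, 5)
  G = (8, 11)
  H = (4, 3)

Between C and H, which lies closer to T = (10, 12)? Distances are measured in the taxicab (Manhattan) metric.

d(T,C) = |10−1| + |12−10| = 9 + 2 = 11
d(T,H) = |10−4| + |12−3| = 6 + 9 = 15
11 < 15, so C is closer.

C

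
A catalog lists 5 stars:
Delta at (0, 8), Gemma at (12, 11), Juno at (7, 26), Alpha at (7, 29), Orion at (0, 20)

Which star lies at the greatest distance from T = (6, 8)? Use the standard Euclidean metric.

Alpha

Since √ is increasing, it suffices to compare squared distances:
d²(T, Delta) = (6−0)² + (8−8)² = 36 + 0 = 36
d²(T, Gemma) = (6−12)² + (8−11)² = 36 + 9 = 45
d²(T, Juno) = (6−7)² + (8−26)² = 1 + 324 = 325
d²(T, Alpha) = (6−7)² + (8−29)² = 1 + 441 = 442
d²(T, Orion) = (6−0)² + (8−20)² = 36 + 144 = 180
The largest is to Alpha.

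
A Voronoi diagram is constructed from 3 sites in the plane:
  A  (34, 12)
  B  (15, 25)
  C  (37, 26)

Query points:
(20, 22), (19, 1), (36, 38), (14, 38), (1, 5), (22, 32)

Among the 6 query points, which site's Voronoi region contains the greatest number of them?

(20, 22) — d² to each: A:296, B:34, C:305 → nearest is B
(19, 1) — d² to each: A:346, B:592, C:949 → nearest is A
(36, 38) — d² to each: A:680, B:610, C:145 → nearest is C
(14, 38) — d² to each: A:1076, B:170, C:673 → nearest is B
(1, 5) — d² to each: A:1138, B:596, C:1737 → nearest is B
(22, 32) — d² to each: A:544, B:98, C:261 → nearest is B
Tally — A:1, B:4, C:1. B captures the most (4).

B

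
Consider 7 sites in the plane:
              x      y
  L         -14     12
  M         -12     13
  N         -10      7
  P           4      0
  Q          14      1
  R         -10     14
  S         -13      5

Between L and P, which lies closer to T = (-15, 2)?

Compare squared distances:
|TL|² = (-15−(-14))² + (2−12)² = 1 + 100 = 101
|TP|² = (-15−4)² + (2−0)² = 361 + 4 = 365
101 < 365, so L is closer.

L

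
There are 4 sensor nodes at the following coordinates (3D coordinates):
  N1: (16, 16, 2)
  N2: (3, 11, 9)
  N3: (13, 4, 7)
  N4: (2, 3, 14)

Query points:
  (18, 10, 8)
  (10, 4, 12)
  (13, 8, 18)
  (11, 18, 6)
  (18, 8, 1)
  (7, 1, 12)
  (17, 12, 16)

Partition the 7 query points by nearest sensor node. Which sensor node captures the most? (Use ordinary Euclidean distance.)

(18, 10, 8) — d² to each: N1:76, N2:227, N3:62, N4:341 → nearest is N3
(10, 4, 12) — d² to each: N1:280, N2:107, N3:34, N4:69 → nearest is N3
(13, 8, 18) — d² to each: N1:329, N2:190, N3:137, N4:162 → nearest is N3
(11, 18, 6) — d² to each: N1:45, N2:122, N3:201, N4:370 → nearest is N1
(18, 8, 1) — d² to each: N1:69, N2:298, N3:77, N4:450 → nearest is N1
(7, 1, 12) — d² to each: N1:406, N2:125, N3:70, N4:33 → nearest is N4
(17, 12, 16) — d² to each: N1:213, N2:246, N3:161, N4:310 → nearest is N3
Tally — N1:2, N3:4, N4:1. N3 captures the most (4).

N3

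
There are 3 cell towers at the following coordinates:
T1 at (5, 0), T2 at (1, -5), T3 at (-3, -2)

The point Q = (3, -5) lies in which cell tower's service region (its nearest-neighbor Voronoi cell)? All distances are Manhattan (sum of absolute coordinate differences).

T2

d(Q,T1) = |3−5| + |-5−0| = 2 + 5 = 7
d(Q,T2) = |3−1| + |-5−(-5)| = 2 + 0 = 2
d(Q,T3) = |3−(-3)| + |-5−(-2)| = 6 + 3 = 9
Minimum is at T2.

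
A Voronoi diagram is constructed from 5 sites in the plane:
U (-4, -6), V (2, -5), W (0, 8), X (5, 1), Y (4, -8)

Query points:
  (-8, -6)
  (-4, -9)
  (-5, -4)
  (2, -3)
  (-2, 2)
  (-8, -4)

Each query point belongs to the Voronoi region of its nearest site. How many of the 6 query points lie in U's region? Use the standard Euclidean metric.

(-8, -6) — d² to each: U:16, V:101, W:260, X:218, Y:148 → nearest is U
(-4, -9) — d² to each: U:9, V:52, W:305, X:181, Y:65 → nearest is U
(-5, -4) — d² to each: U:5, V:50, W:169, X:125, Y:97 → nearest is U
(2, -3) — d² to each: U:45, V:4, W:125, X:25, Y:29 → nearest is V
(-2, 2) — d² to each: U:68, V:65, W:40, X:50, Y:136 → nearest is W
(-8, -4) — d² to each: U:20, V:101, W:208, X:194, Y:160 → nearest is U
4 of the 6 points have U as nearest.

4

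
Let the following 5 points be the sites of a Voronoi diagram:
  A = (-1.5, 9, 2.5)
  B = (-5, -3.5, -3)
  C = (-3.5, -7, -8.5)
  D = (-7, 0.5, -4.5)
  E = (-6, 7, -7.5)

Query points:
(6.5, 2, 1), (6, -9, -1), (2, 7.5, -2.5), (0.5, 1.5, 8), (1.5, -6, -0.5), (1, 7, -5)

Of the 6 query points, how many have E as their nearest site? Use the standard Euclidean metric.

(6.5, 2, 1) — d² to each: A:115.25, B:178.5, C:271.25, D:214.75, E:253.5 → nearest is A
(6, -9, -1) — d² to each: A:392.5, B:155.25, C:150.5, D:271.5, E:442.25 → nearest is C
(2, 7.5, -2.5) — d² to each: A:39.5, B:170.25, C:276.5, D:134, E:89.25 → nearest is A
(0.5, 1.5, 8) — d² to each: A:90.5, B:176.25, C:360.5, D:213.5, E:312.75 → nearest is A
(1.5, -6, -0.5) — d² to each: A:243, B:54.75, C:90, D:130.5, E:274.25 → nearest is B
(1, 7, -5) — d² to each: A:66.5, B:150.25, C:228.5, D:106.5, E:55.25 → nearest is E
1 of the 6 points has E as nearest.

1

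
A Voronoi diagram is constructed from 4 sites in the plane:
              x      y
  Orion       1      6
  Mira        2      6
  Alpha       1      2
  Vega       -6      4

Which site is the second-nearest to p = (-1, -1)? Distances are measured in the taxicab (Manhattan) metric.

Orion

d(p, Orion) = |-1−1| + |-1−6| = 2 + 7 = 9
d(p, Mira) = |-1−2| + |-1−6| = 3 + 7 = 10
d(p, Alpha) = |-1−1| + |-1−2| = 2 + 3 = 5
d(p, Vega) = |-1−(-6)| + |-1−4| = 5 + 5 = 10
Sorted ascending: Alpha, Orion, Mira, … — the second-nearest is Orion.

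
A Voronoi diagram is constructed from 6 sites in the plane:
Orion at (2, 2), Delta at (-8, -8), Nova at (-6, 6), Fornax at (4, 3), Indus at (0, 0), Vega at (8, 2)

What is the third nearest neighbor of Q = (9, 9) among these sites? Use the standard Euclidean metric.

Orion

Squared Euclidean distances:
d²(Q, Orion) = 49 + 49 = 98
d²(Q, Delta) = 289 + 289 = 578
d²(Q, Nova) = 225 + 9 = 234
d²(Q, Fornax) = 25 + 36 = 61
d²(Q, Indus) = 81 + 81 = 162
d²(Q, Vega) = 1 + 49 = 50
Sorted ascending: Vega, Fornax, Orion, Indus, … — the third-nearest is Orion.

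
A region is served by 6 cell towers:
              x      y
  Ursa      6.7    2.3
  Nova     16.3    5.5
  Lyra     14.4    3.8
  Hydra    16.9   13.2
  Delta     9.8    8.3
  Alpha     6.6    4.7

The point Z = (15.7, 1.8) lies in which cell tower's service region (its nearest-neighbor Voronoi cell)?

Lyra

Compare squared distances (the ordering matches that of the actual distances):
d²(Z, Ursa) = (15.7−6.7)² + (1.8−2.3)² = 81 + 0.25 = 81.25
d²(Z, Nova) = (15.7−16.3)² + (1.8−5.5)² = 0.36 + 13.69 = 14.05
d²(Z, Lyra) = (15.7−14.4)² + (1.8−3.8)² = 1.69 + 4 = 5.69
d²(Z, Hydra) = (15.7−16.9)² + (1.8−13.2)² = 1.44 + 129.96 = 131.4
d²(Z, Delta) = (15.7−9.8)² + (1.8−8.3)² = 34.81 + 42.25 = 77.06
d²(Z, Alpha) = (15.7−6.6)² + (1.8−4.7)² = 82.81 + 8.41 = 91.22
Lyra is nearest.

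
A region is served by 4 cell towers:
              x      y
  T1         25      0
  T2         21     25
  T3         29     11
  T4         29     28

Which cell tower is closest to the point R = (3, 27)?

T2

Since √ is increasing, it suffices to compare squared distances:
|RT1|² = 484 + 729 = 1213
|RT2|² = 324 + 4 = 328
|RT3|² = 676 + 256 = 932
|RT4|² = 676 + 1 = 677
T2 is nearest.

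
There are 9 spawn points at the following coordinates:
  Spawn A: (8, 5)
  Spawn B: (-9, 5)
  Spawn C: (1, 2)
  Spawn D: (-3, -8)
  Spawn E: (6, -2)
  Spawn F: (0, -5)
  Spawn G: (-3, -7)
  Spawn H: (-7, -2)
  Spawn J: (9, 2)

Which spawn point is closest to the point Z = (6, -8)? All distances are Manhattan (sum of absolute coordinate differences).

d(Z, Spawn A) = |6−8| + |-8−5| = 2 + 13 = 15
d(Z, Spawn B) = |6−(-9)| + |-8−5| = 15 + 13 = 28
d(Z, Spawn C) = |6−1| + |-8−2| = 5 + 10 = 15
d(Z, Spawn D) = |6−(-3)| + |-8−(-8)| = 9 + 0 = 9
d(Z, Spawn E) = |6−6| + |-8−(-2)| = 0 + 6 = 6
d(Z, Spawn F) = |6−0| + |-8−(-5)| = 6 + 3 = 9
d(Z, Spawn G) = |6−(-3)| + |-8−(-7)| = 9 + 1 = 10
d(Z, Spawn H) = |6−(-7)| + |-8−(-2)| = 13 + 6 = 19
d(Z, Spawn J) = |6−9| + |-8−2| = 3 + 10 = 13
The smallest is to Spawn E, so Z lies in the Voronoi region of Spawn E.

Spawn E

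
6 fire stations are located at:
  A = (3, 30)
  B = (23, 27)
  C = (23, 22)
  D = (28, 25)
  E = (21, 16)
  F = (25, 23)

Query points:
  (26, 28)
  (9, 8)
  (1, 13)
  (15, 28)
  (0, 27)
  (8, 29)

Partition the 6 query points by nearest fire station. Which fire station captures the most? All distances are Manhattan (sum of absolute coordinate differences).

(26, 28) — d to each: A:25, B:4, C:9, D:5, E:17, F:6 → nearest is B
(9, 8) — d to each: A:28, B:33, C:28, D:36, E:20, F:31 → nearest is E
(1, 13) — d to each: A:19, B:36, C:31, D:39, E:23, F:34 → nearest is A
(15, 28) — d to each: A:14, B:9, C:14, D:16, E:18, F:15 → nearest is B
(0, 27) — d to each: A:6, B:23, C:28, D:30, E:32, F:29 → nearest is A
(8, 29) — d to each: A:6, B:17, C:22, D:24, E:26, F:23 → nearest is A
Tally — A:3, B:2, E:1. A captures the most (3).

A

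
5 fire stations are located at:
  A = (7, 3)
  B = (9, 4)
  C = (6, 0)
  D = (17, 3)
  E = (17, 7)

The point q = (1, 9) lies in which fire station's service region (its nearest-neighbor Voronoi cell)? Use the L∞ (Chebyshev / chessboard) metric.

A

d(q,A) = max(6, 6) = 6
d(q,B) = max(8, 5) = 8
d(q,C) = max(5, 9) = 9
d(q,D) = max(16, 6) = 16
d(q,E) = max(16, 2) = 16
The smallest is to A, so q lies in the Voronoi region of A.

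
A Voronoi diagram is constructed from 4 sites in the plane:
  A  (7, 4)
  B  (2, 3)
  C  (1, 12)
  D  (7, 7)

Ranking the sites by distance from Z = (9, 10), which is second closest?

A

Squared Euclidean distances:
|ZA|² = 4 + 36 = 40
|ZB|² = 49 + 49 = 98
|ZC|² = 64 + 4 = 68
|ZD|² = 4 + 9 = 13
Sorted ascending: D, A, C, … — the second-nearest is A.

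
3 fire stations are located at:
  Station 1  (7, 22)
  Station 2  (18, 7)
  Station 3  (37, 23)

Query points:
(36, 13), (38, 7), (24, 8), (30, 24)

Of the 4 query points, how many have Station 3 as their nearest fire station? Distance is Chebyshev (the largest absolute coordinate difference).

(36, 13) — d to each: Station 1:29, Station 2:18, Station 3:10 → nearest is Station 3
(38, 7) — d to each: Station 1:31, Station 2:20, Station 3:16 → nearest is Station 3
(24, 8) — d to each: Station 1:17, Station 2:6, Station 3:15 → nearest is Station 2
(30, 24) — d to each: Station 1:23, Station 2:17, Station 3:7 → nearest is Station 3
3 of the 4 points have Station 3 as nearest.

3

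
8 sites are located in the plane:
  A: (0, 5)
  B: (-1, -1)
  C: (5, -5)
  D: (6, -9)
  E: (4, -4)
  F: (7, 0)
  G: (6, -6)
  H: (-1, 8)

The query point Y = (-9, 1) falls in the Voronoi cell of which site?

Squared Euclidean distances:
|YA|² = (-9−0)² + (1−5)² = 81 + 16 = 97
|YB|² = (-9−(-1))² + (1−(-1))² = 64 + 4 = 68
|YC|² = (-9−5)² + (1−(-5))² = 196 + 36 = 232
|YD|² = (-9−6)² + (1−(-9))² = 225 + 100 = 325
|YE|² = (-9−4)² + (1−(-4))² = 169 + 25 = 194
|YF|² = (-9−7)² + (1−0)² = 256 + 1 = 257
|YG|² = (-9−6)² + (1−(-6))² = 225 + 49 = 274
|YH|² = (-9−(-1))² + (1−8)² = 64 + 49 = 113
Minimum is at B.

B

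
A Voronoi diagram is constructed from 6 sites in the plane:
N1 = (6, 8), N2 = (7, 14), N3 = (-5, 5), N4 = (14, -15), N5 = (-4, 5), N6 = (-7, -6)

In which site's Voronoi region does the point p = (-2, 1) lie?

Since √ is increasing, it suffices to compare squared distances:
|pN1|² = (-2−6)² + (1−8)² = 64 + 49 = 113
|pN2|² = (-2−7)² + (1−14)² = 81 + 169 = 250
|pN3|² = (-2−(-5))² + (1−5)² = 9 + 16 = 25
|pN4|² = (-2−14)² + (1−(-15))² = 256 + 256 = 512
|pN5|² = (-2−(-4))² + (1−5)² = 4 + 16 = 20
|pN6|² = (-2−(-7))² + (1−(-6))² = 25 + 49 = 74
N5 is nearest.

N5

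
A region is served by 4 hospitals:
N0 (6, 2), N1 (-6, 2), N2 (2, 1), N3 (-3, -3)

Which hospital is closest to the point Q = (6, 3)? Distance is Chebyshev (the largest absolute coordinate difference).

d(Q,N0) = max(0, 1) = 1
d(Q,N1) = max(12, 1) = 12
d(Q,N2) = max(4, 2) = 4
d(Q,N3) = max(9, 6) = 9
Minimum is at N0.

N0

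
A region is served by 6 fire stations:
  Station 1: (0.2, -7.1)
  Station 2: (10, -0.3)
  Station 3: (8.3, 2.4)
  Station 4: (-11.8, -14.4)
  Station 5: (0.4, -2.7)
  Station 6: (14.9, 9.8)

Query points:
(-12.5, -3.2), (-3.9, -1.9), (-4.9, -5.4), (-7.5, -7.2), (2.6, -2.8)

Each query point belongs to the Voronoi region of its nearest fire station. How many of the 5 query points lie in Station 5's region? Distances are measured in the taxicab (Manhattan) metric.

2

(-12.5, -3.2) — d to each: Station 1:16.6, Station 2:25.4, Station 3:26.4, Station 4:11.9, Station 5:13.4, Station 6:40.4 → nearest is Station 4
(-3.9, -1.9) — d to each: Station 1:9.3, Station 2:15.5, Station 3:16.5, Station 4:20.4, Station 5:5.1, Station 6:30.5 → nearest is Station 5
(-4.9, -5.4) — d to each: Station 1:6.8, Station 2:20, Station 3:21, Station 4:15.9, Station 5:8, Station 6:35 → nearest is Station 1
(-7.5, -7.2) — d to each: Station 1:7.8, Station 2:24.4, Station 3:25.4, Station 4:11.5, Station 5:12.4, Station 6:39.4 → nearest is Station 1
(2.6, -2.8) — d to each: Station 1:6.7, Station 2:9.9, Station 3:10.9, Station 4:26, Station 5:2.3, Station 6:24.9 → nearest is Station 5
2 of the 5 points have Station 5 as nearest.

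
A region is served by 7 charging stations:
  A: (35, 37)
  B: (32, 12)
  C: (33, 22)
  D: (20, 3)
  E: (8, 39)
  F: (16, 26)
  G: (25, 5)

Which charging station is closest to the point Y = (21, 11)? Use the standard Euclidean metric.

Compare squared distances (the ordering matches that of the actual distances):
|YA|² = (21−35)² + (11−37)² = 196 + 676 = 872
|YB|² = (21−32)² + (11−12)² = 121 + 1 = 122
|YC|² = (21−33)² + (11−22)² = 144 + 121 = 265
|YD|² = (21−20)² + (11−3)² = 1 + 64 = 65
|YE|² = (21−8)² + (11−39)² = 169 + 784 = 953
|YF|² = (21−16)² + (11−26)² = 25 + 225 = 250
|YG|² = (21−25)² + (11−5)² = 16 + 36 = 52
Minimum is at G.

G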